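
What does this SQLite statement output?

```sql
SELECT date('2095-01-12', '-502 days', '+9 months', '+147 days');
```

Applying '-502 days' to 2095-01-12: counting 502 days back gives 2093-08-28.
Adding +9 months to 2093-08-28 gives 2094-05-28.
Applying '+147 days' to 2094-05-28: counting 147 days forward gives 2094-10-22.

2094-10-22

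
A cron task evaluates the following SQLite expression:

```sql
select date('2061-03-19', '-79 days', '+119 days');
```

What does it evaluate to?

2061-04-28

Applying '-79 days' to 2061-03-19: counting 79 days back gives 2060-12-30.
Applying '+119 days' to 2060-12-30: counting 119 days forward gives 2061-04-28.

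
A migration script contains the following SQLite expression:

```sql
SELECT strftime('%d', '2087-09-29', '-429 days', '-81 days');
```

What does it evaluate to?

First apply '-429 days', '-81 days': 2087-09-29 → 2086-05-07.
`%d` extracts the 2-digit day of month: 07.

07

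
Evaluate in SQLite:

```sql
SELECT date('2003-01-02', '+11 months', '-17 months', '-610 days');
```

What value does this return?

2000-10-30

Adding +11 months to 2003-01-02 gives 2003-12-02.
Adding -17 months to 2003-12-02 gives 2002-07-02.
Applying '-610 days' to 2002-07-02: counting 610 days back gives 2000-10-30.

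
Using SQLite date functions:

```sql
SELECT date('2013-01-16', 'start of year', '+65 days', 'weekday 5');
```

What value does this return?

`start of year` rewinds 2013-01-16 to 2013-01-01.
Applying '+65 days' to 2013-01-01: counting 65 days forward gives 2013-03-07.
`weekday 5` advances to the next Friday; 2013-03-07 is a Thursday, so it moves forward to 2013-03-08.

2013-03-08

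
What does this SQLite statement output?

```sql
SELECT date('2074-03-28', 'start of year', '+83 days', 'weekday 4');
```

`start of year` rewinds 2074-03-28 to 2074-01-01.
Applying '+83 days' to 2074-01-01: counting 83 days forward gives 2074-03-25.
`weekday 4` advances to the next Thursday; 2074-03-25 is a Sunday, so it moves forward to 2074-03-29.

2074-03-29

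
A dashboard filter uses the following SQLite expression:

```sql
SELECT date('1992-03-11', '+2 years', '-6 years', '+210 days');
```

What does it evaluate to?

Adding +2 years to 1992-03-11 gives 1994-03-11.
Adding -6 years to 1994-03-11 gives 1988-03-11.
Applying '+210 days' to 1988-03-11: counting 210 days forward gives 1988-10-07.

1988-10-07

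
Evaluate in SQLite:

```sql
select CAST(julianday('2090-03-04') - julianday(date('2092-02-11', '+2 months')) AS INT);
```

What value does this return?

Adding +2 months to 2092-02-11 gives 2092-04-11.
27 days remain in March 2090 after the 4th (31 − 4).
Full months from April 2090 through March 2092 contribute their day counts.
Then 11 days into April 2092.
Total: 27 + 30 + 31 + 30 + 31 + 31 + 30 + 31 + 30 + 31 + 31 + 28 + 31 + 30 + 31 + 30 + 31 + 31 + 30 + 31 + 30 + 31 + 31 + 29 + 31 + 11 = 769.
The subtraction is earlier − later, so the result is −769 → -769.

-769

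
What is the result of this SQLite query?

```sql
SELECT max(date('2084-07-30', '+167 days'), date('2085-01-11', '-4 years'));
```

date('2084-07-30', '+167 days') → 2085-01-13.
date('2085-01-11', '-4 years') → 2081-01-11.
Later of the two is 2085-01-13.

2085-01-13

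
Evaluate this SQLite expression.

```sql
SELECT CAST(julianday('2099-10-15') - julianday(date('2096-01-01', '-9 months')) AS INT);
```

1658

Adding -9 months to 2096-01-01 gives 2095-04-01.
29 days remain in April 2095 after the 1st (30 − 1).
Full months from May 2095 through September 2099 contribute their day counts.
Then 15 days into October 2099.
Total: 29 + 31 + 30 + 31 + 31 + 30 + 31 + 30 + 31 + 31 + 29 + 31 + 30 + 31 + 30 + 31 + 31 + 30 + 31 + 30 + 31 + 31 + 28 + 31 + 30 + 31 + 30 + 31 + 31 + 30 + 31 + 30 + 31 + 31 + 28 + 31 + 30 + 31 + 30 + 31 + 31 + 30 + 31 + 30 + 31 + 31 + 28 + 31 + 30 + 31 + 30 + 31 + 31 + 30 + 15 = 1658.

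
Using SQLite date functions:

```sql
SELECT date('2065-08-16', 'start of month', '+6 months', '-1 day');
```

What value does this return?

2066-01-31

`start of month` rewinds 2065-08-16 to 2065-08-01.
Adding +6 months to 2065-08-01 gives 2066-02-01.
Going back 1 day from 2066-02-01 reaches 2066-01-31 (last day of January, 31 days).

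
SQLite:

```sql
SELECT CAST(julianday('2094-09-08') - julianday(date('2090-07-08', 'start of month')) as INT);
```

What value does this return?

1530

`start of month` rewinds 2090-07-08 to 2090-07-01.
30 days remain in July 2090 after the 1st (31 − 1).
Full months from August 2090 through August 2094 contribute their day counts.
Then 8 days into September 2094.
Total: 30 + 31 + 30 + 31 + 30 + 31 + 31 + 28 + 31 + 30 + 31 + 30 + 31 + 31 + 30 + 31 + 30 + 31 + 31 + 29 + 31 + 30 + 31 + 30 + 31 + 31 + 30 + 31 + 30 + 31 + 31 + 28 + 31 + 30 + 31 + 30 + 31 + 31 + 30 + 31 + 30 + 31 + 31 + 28 + 31 + 30 + 31 + 30 + 31 + 31 + 8 = 1530.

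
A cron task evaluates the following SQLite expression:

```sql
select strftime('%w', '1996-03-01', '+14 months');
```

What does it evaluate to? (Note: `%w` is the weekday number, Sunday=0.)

4

First apply '+14 months': 1996-03-01 → 1997-05-01.
1997-05-01 is a Thursday; with Sunday=0 that is 4.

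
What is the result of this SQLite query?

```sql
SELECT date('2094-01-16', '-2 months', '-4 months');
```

2093-07-16

Adding -2 months to 2094-01-16 gives 2093-11-16.
Adding -4 months to 2093-11-16 gives 2093-07-16.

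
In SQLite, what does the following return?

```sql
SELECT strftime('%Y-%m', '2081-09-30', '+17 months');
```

2083-03

First apply '+17 months': 2081-09-30 → 2083-03-02.
`%Y-%m` extracts the year-month: 2083-03.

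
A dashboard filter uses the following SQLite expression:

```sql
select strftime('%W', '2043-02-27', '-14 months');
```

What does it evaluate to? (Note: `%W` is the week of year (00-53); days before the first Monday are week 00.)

First apply '-14 months': 2043-02-27 → 2041-12-27.
2041-12-27 is a Friday. SQLite's %W counts Mondays since the year started; the result is 51.

51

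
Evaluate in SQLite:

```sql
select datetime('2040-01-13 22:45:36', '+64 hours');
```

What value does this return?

2040-01-16 14:45:36

+64 hours from 2040-01-13 22:45:36 is 2040-01-16 14:45:36 (crosses midnight).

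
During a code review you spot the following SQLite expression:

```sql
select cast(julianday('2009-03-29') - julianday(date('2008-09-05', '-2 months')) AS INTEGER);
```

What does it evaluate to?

267

Adding -2 months to 2008-09-05 gives 2008-07-05.
26 days remain in July 2008 after the 5th (31 − 5).
Full months from August 2008 through February 2009 contribute their day counts.
Then 29 days into March 2009.
Total: 26 + 31 + 30 + 31 + 30 + 31 + 31 + 28 + 29 = 267.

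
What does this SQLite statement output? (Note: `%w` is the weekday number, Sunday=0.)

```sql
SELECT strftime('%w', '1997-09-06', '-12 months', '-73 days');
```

2

First apply '-12 months', '-73 days': 1997-09-06 → 1996-06-25.
1996-06-25 is a Tuesday; with Sunday=0 that is 2.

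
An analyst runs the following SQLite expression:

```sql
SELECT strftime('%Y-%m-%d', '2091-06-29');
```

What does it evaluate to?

2091-06-29

`%Y-%m-%d` extracts the ISO date: 2091-06-29.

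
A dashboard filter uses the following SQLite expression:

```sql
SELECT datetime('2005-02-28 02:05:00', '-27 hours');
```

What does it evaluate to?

-27 hours from 2005-02-28 02:05:00 is 2005-02-26 23:05:00 (crosses midnight).

2005-02-26 23:05:00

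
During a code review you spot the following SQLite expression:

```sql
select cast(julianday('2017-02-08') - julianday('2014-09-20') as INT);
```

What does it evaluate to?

10 days remain in September 2014 after the 20th (30 − 20).
Full months from October 2014 through January 2017 contribute their day counts.
Then 8 days into February 2017.
Total: 10 + 31 + 30 + 31 + 31 + 28 + 31 + 30 + 31 + 30 + 31 + 31 + 30 + 31 + 30 + 31 + 31 + 29 + 31 + 30 + 31 + 30 + 31 + 31 + 30 + 31 + 30 + 31 + 31 + 8 = 872.

872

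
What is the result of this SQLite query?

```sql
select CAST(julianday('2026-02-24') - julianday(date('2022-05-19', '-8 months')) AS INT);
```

Adding -8 months to 2022-05-19 gives 2021-09-19.
11 days remain in September 2021 after the 19th (30 − 19).
Full months from October 2021 through January 2026 contribute their day counts.
Then 24 days into February 2026.
Total: 11 + 31 + 30 + 31 + 31 + 28 + 31 + 30 + 31 + 30 + 31 + 31 + 30 + 31 + 30 + 31 + 31 + 28 + 31 + 30 + 31 + 30 + 31 + 31 + 30 + 31 + 30 + 31 + 31 + 29 + 31 + 30 + 31 + 30 + 31 + 31 + 30 + 31 + 30 + 31 + 31 + 28 + 31 + 30 + 31 + 30 + 31 + 31 + 30 + 31 + 30 + 31 + 31 + 24 = 1619.

1619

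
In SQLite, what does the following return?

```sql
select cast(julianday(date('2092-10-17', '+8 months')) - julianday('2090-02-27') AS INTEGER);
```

1206

Adding +8 months to 2092-10-17 gives 2093-06-17.
1 day remains in February 2090 after the 27th (28 − 27).
Full months from March 2090 through May 2093 contribute their day counts.
Then 17 days into June 2093.
Total: 1 + 31 + 30 + 31 + 30 + 31 + 31 + 30 + 31 + 30 + 31 + 31 + 28 + 31 + 30 + 31 + 30 + 31 + 31 + 30 + 31 + 30 + 31 + 31 + 29 + 31 + 30 + 31 + 30 + 31 + 31 + 30 + 31 + 30 + 31 + 31 + 28 + 31 + 30 + 31 + 17 = 1206.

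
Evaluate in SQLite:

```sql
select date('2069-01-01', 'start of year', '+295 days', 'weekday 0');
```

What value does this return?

`start of year` rewinds 2069-01-01 to 2069-01-01.
Applying '+295 days' to 2069-01-01: counting 295 days forward gives 2069-10-23.
`weekday 0` advances to the next Sunday; 2069-10-23 is a Wednesday, so it moves forward to 2069-10-27.

2069-10-27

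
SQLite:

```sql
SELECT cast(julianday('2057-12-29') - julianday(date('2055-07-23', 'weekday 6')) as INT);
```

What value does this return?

889

`weekday 6` advances to the next Saturday; 2055-07-23 is a Friday, so it moves forward to 2055-07-24.
7 days remain in July 2055 after the 24th (31 − 24).
Full months from August 2055 through November 2057 contribute their day counts.
Then 29 days into December 2057.
Total: 7 + 31 + 30 + 31 + 30 + 31 + 31 + 29 + 31 + 30 + 31 + 30 + 31 + 31 + 30 + 31 + 30 + 31 + 31 + 28 + 31 + 30 + 31 + 30 + 31 + 31 + 30 + 31 + 30 + 29 = 889.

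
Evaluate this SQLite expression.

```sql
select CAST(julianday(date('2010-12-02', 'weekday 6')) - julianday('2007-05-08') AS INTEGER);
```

`weekday 6` advances to the next Saturday; 2010-12-02 is a Thursday, so it moves forward to 2010-12-04.
23 days remain in May 2007 after the 8th (31 − 8).
Full months from June 2007 through November 2010 contribute their day counts.
Then 4 days into December 2010.
Total: 23 + 30 + 31 + 31 + 30 + 31 + 30 + 31 + 31 + 29 + 31 + 30 + 31 + 30 + 31 + 31 + 30 + 31 + 30 + 31 + 31 + 28 + 31 + 30 + 31 + 30 + 31 + 31 + 30 + 31 + 30 + 31 + 31 + 28 + 31 + 30 + 31 + 30 + 31 + 31 + 30 + 31 + 30 + 4 = 1306.

1306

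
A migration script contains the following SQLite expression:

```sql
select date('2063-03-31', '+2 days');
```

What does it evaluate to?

March 2063 has 31 days; 0 remain after the 31st, so 1 days reach 2063-04-01.
Advancing 1 more day within April lands on 2063-04-02.

2063-04-02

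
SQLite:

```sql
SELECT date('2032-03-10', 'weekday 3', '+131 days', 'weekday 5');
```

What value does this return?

2032-07-23

`weekday 3` advances to the next Wednesday; 2032-03-10 is already a Wednesday, so it stays at 2032-03-10.
Applying '+131 days' to 2032-03-10: counting 131 days forward gives 2032-07-19.
`weekday 5` advances to the next Friday; 2032-07-19 is a Monday, so it moves forward to 2032-07-23.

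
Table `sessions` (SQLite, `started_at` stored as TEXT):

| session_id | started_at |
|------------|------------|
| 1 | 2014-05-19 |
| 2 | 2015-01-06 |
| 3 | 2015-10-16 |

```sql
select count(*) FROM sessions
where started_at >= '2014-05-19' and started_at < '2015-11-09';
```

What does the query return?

3

Rows in [2014-05-19, 2015-11-09): 2014-05-19, 2015-01-06, 2015-10-16 → 3 rows.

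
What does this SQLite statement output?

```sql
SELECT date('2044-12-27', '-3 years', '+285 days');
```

2042-10-08

Adding -3 years to 2044-12-27 gives 2041-12-27.
Applying '+285 days' to 2041-12-27: counting 285 days forward gives 2042-10-08.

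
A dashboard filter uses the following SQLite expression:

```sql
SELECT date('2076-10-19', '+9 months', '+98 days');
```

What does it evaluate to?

2077-10-25

Adding +9 months to 2076-10-19 gives 2077-07-19.
Applying '+98 days' to 2077-07-19: counting 98 days forward gives 2077-10-25.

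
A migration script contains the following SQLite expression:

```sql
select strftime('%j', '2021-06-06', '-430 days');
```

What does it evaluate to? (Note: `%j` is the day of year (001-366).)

First apply '-430 days': 2021-06-06 → 2020-04-02.
Day-of-year for 2020-04-02: days since 2020-01-01 inclusive = 93, zero-padded to 093.

093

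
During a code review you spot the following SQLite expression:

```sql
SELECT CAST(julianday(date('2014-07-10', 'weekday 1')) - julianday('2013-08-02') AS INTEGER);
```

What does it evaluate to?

`weekday 1` advances to the next Monday; 2014-07-10 is a Thursday, so it moves forward to 2014-07-14.
29 days remain in August 2013 after the 2nd (31 − 2).
Full months from September 2013 through June 2014 contribute their day counts.
Then 14 days into July 2014.
Total: 29 + 30 + 31 + 30 + 31 + 31 + 28 + 31 + 30 + 31 + 30 + 14 = 346.

346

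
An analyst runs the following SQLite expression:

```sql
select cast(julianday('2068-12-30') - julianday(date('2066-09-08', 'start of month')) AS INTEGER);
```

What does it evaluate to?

`start of month` rewinds 2066-09-08 to 2066-09-01.
29 days remain in September 2066 after the 1st (30 − 1).
Full months from October 2066 through November 2068 contribute their day counts.
Then 30 days into December 2068.
Total: 29 + 31 + 30 + 31 + 31 + 28 + 31 + 30 + 31 + 30 + 31 + 31 + 30 + 31 + 30 + 31 + 31 + 29 + 31 + 30 + 31 + 30 + 31 + 31 + 30 + 31 + 30 + 30 = 851.

851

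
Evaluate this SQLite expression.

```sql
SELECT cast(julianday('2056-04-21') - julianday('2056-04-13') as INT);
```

8

Both dates are in April 2056: 21 − 13 = 8.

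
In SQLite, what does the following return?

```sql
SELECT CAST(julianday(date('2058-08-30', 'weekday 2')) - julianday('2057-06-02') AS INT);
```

458

`weekday 2` advances to the next Tuesday; 2058-08-30 is a Friday, so it moves forward to 2058-09-03.
28 days remain in June 2057 after the 2nd (30 − 2).
Full months from July 2057 through August 2058 contribute their day counts.
Then 3 days into September 2058.
Total: 28 + 31 + 31 + 30 + 31 + 30 + 31 + 31 + 28 + 31 + 30 + 31 + 30 + 31 + 31 + 3 = 458.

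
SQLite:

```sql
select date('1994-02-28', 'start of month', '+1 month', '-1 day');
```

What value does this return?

1994-02-28

`start of month` rewinds 1994-02-28 to 1994-02-01.
Adding +1 month to 1994-02-01 gives 1994-03-01.
Going back 1 day from 1994-03-01 reaches 1994-02-28 (last day of February, 28 days).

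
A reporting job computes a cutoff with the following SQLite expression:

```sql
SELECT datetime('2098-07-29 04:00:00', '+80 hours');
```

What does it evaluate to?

2098-08-01 12:00:00

+80 hours from 2098-07-29 04:00:00 is 2098-08-01 12:00:00 (crosses midnight).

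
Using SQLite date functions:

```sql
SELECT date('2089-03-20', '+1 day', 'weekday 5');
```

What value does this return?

Advancing 1 more day within March lands on 2089-03-21.
`weekday 5` advances to the next Friday; 2089-03-21 is a Monday, so it moves forward to 2089-03-25.

2089-03-25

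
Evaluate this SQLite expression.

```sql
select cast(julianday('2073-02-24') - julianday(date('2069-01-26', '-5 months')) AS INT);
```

1643

Adding -5 months to 2069-01-26 gives 2068-08-26.
5 days remain in August 2068 after the 26th (31 − 26).
Full months from September 2068 through January 2073 contribute their day counts.
Then 24 days into February 2073.
Total: 5 + 30 + 31 + 30 + 31 + 31 + 28 + 31 + 30 + 31 + 30 + 31 + 31 + 30 + 31 + 30 + 31 + 31 + 28 + 31 + 30 + 31 + 30 + 31 + 31 + 30 + 31 + 30 + 31 + 31 + 28 + 31 + 30 + 31 + 30 + 31 + 31 + 30 + 31 + 30 + 31 + 31 + 29 + 31 + 30 + 31 + 30 + 31 + 31 + 30 + 31 + 30 + 31 + 31 + 24 = 1643.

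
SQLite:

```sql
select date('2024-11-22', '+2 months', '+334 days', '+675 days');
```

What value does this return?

Adding +2 months to 2024-11-22 gives 2025-01-22.
Applying '+334 days' to 2025-01-22: counting 334 days forward gives 2025-12-22.
Applying '+675 days' to 2025-12-22: counting 675 days forward gives 2027-10-28.

2027-10-28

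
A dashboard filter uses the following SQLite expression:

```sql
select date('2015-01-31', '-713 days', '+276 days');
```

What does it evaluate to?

Applying '-713 days' to 2015-01-31: counting 713 days back gives 2013-02-17.
Applying '+276 days' to 2013-02-17: counting 276 days forward gives 2013-11-20.

2013-11-20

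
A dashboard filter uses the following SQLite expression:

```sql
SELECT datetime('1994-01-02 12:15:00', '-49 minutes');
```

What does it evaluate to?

1994-01-02 11:26:00

-49 minutes from 1994-01-02 12:15:00 is 1994-01-02 11:26:00.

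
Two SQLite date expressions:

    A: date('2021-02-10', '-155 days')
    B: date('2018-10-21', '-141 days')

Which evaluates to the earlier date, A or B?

B

A = 2020-09-08.
B = 2018-06-02.
B is earlier.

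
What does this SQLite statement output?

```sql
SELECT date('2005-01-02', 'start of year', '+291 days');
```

`start of year` rewinds 2005-01-02 to 2005-01-01.
Applying '+291 days' to 2005-01-01: counting 291 days forward gives 2005-10-19.

2005-10-19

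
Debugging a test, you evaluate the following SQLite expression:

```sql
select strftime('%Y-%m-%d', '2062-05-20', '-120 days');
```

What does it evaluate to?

First apply '-120 days': 2062-05-20 → 2062-01-20.
`%Y-%m-%d` extracts the ISO date: 2062-01-20.

2062-01-20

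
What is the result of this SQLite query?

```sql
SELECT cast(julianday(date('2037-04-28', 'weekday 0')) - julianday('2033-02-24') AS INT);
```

`weekday 0` advances to the next Sunday; 2037-04-28 is a Tuesday, so it moves forward to 2037-05-03.
4 days remain in February 2033 after the 24th (28 − 24).
Full months from March 2033 through April 2037 contribute their day counts.
Then 3 days into May 2037.
Total: 4 + 31 + 30 + 31 + 30 + 31 + 31 + 30 + 31 + 30 + 31 + 31 + 28 + 31 + 30 + 31 + 30 + 31 + 31 + 30 + 31 + 30 + 31 + 31 + 28 + 31 + 30 + 31 + 30 + 31 + 31 + 30 + 31 + 30 + 31 + 31 + 29 + 31 + 30 + 31 + 30 + 31 + 31 + 30 + 31 + 30 + 31 + 31 + 28 + 31 + 30 + 3 = 1529.

1529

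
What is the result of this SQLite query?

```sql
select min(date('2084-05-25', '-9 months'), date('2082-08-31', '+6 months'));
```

2083-03-03

date('2084-05-25', '-9 months') → 2083-08-25.
date('2082-08-31', '+6 months') → 2083-03-03.
Earlier of the two is 2083-03-03.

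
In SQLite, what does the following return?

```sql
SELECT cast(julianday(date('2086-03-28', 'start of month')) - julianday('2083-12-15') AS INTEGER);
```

`start of month` rewinds 2086-03-28 to 2086-03-01.
16 days remain in December 2083 after the 15th (31 − 15).
Full months from January 2084 through February 2086 contribute their day counts.
Then 1 day into March 2086.
Total: 16 + 31 + 29 + 31 + 30 + 31 + 30 + 31 + 31 + 30 + 31 + 30 + 31 + 31 + 28 + 31 + 30 + 31 + 30 + 31 + 31 + 30 + 31 + 30 + 31 + 31 + 28 + 1 = 807.

807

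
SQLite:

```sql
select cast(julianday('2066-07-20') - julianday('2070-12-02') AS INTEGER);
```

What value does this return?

-1596

11 days remain in July 2066 after the 20th (31 − 20).
Full months from August 2066 through November 2070 contribute their day counts.
Then 2 days into December 2070.
Total: 11 + 31 + 30 + 31 + 30 + 31 + 31 + 28 + 31 + 30 + 31 + 30 + 31 + 31 + 30 + 31 + 30 + 31 + 31 + 29 + 31 + 30 + 31 + 30 + 31 + 31 + 30 + 31 + 30 + 31 + 31 + 28 + 31 + 30 + 31 + 30 + 31 + 31 + 30 + 31 + 30 + 31 + 31 + 28 + 31 + 30 + 31 + 30 + 31 + 31 + 30 + 31 + 30 + 2 = 1596.
The subtraction is earlier − later, so the result is −1596 → -1596.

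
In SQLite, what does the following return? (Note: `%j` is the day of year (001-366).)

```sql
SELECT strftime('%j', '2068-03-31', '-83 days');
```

008

First apply '-83 days': 2068-03-31 → 2068-01-08.
Day-of-year for 2068-01-08: days since 2068-01-01 inclusive = 8, zero-padded to 008.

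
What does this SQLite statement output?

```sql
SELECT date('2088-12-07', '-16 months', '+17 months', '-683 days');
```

Adding -16 months to 2088-12-07 gives 2087-08-07.
Adding +17 months to 2087-08-07 gives 2089-01-07.
Applying '-683 days' to 2089-01-07: counting 683 days back gives 2087-02-24.

2087-02-24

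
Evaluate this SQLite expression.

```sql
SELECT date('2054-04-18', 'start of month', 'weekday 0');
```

`start of month` rewinds 2054-04-18 to 2054-04-01.
`weekday 0` advances to the next Sunday; 2054-04-01 is a Wednesday, so it moves forward to 2054-04-05.

2054-04-05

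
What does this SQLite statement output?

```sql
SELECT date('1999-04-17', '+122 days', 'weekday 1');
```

Applying '+122 days' to 1999-04-17: counting 122 days forward gives 1999-08-17.
`weekday 1` advances to the next Monday; 1999-08-17 is a Tuesday, so it moves forward to 1999-08-23.

1999-08-23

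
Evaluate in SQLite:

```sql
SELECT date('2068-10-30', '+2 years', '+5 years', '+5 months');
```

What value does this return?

2076-03-30

Adding +2 years to 2068-10-30 gives 2070-10-30.
Adding +5 years to 2070-10-30 gives 2075-10-30.
Adding +5 months to 2075-10-30 gives 2076-03-30.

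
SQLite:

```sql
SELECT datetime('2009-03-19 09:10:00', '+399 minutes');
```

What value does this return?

2009-03-19 15:49:00

399 minutes = 6h 39m; +399 minutes from 2009-03-19 09:10:00 is 2009-03-19 15:49:00.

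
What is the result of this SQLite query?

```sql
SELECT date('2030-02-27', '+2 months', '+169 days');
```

2030-10-13

Adding +2 months to 2030-02-27 gives 2030-04-27.
Applying '+169 days' to 2030-04-27: counting 169 days forward gives 2030-10-13.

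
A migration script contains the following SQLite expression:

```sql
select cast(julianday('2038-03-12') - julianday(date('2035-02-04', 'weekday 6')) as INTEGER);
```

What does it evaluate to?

1126

`weekday 6` advances to the next Saturday; 2035-02-04 is a Sunday, so it moves forward to 2035-02-10.
18 days remain in February 2035 after the 10th (28 − 10).
Full months from March 2035 through February 2038 contribute their day counts.
Then 12 days into March 2038.
Total: 18 + 31 + 30 + 31 + 30 + 31 + 31 + 30 + 31 + 30 + 31 + 31 + 29 + 31 + 30 + 31 + 30 + 31 + 31 + 30 + 31 + 30 + 31 + 31 + 28 + 31 + 30 + 31 + 30 + 31 + 31 + 30 + 31 + 30 + 31 + 31 + 28 + 12 = 1126.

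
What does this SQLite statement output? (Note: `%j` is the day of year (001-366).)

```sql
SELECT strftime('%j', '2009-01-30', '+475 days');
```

140

First apply '+475 days': 2009-01-30 → 2010-05-20.
Day-of-year for 2010-05-20: days since 2010-01-01 inclusive = 140, zero-padded to 140.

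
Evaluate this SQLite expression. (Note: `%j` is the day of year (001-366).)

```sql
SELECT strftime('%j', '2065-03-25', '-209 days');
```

241

First apply '-209 days': 2065-03-25 → 2064-08-28.
Day-of-year for 2064-08-28: days since 2064-01-01 inclusive = 241, zero-padded to 241.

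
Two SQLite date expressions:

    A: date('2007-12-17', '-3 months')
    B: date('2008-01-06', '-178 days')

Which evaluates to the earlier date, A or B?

A = 2007-09-17.
B = 2007-07-12.
B is earlier.

B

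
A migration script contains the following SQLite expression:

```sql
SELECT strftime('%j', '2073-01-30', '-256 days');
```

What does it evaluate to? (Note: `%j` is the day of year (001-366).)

First apply '-256 days': 2073-01-30 → 2072-05-19.
Day-of-year for 2072-05-19: days since 2072-01-01 inclusive = 140, zero-padded to 140.

140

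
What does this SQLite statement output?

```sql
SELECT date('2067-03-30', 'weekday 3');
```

`weekday 3` advances to the next Wednesday; 2067-03-30 is already a Wednesday, so it stays at 2067-03-30.

2067-03-30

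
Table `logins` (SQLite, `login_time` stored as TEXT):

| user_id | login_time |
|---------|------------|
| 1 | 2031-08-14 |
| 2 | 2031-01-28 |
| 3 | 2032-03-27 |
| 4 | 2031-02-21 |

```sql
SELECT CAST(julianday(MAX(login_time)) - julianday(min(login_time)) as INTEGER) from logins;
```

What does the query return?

424

MIN = 2031-01-28, MAX = 2032-03-27.
3 days remain in January 2031 after the 28th (31 − 28).
Full months from February 2031 through February 2032 contribute their day counts.
Then 27 days into March 2032.
Total: 3 + 28 + 31 + 30 + 31 + 30 + 31 + 31 + 30 + 31 + 30 + 31 + 31 + 29 + 27 = 424.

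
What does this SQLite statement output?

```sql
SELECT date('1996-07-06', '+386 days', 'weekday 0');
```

1997-07-27

Applying '+386 days' to 1996-07-06: counting 386 days forward gives 1997-07-27.
`weekday 0` advances to the next Sunday; 1997-07-27 is already a Sunday, so it stays at 1997-07-27.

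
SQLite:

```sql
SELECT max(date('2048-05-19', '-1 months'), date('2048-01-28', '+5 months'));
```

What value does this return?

date('2048-05-19', '-1 months') → 2048-04-19.
date('2048-01-28', '+5 months') → 2048-06-28.
Later of the two is 2048-06-28.

2048-06-28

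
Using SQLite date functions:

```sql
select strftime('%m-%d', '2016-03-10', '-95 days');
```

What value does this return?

12-06

First apply '-95 days': 2016-03-10 → 2015-12-06.
`%m-%d` extracts the month-day: 12-06.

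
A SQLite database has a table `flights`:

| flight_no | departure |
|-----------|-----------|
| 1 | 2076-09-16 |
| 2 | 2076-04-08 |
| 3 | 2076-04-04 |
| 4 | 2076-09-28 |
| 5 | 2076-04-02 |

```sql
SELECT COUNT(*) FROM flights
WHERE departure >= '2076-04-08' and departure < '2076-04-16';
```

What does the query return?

1

Rows in [2076-04-08, 2076-04-16): 2076-04-08 → 1 row.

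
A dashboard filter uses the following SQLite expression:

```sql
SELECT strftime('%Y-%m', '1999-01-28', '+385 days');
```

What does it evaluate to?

First apply '+385 days': 1999-01-28 → 2000-02-17.
`%Y-%m` extracts the year-month: 2000-02.

2000-02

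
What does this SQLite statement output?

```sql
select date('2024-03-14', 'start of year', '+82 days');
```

`start of year` rewinds 2024-03-14 to 2024-01-01.
Applying '+82 days' to 2024-01-01: counting 82 days forward gives 2024-03-23.

2024-03-23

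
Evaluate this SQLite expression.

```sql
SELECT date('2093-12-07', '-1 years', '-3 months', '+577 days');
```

Adding -1 year to 2093-12-07 gives 2092-12-07.
Adding -3 months to 2092-12-07 gives 2092-09-07.
Applying '+577 days' to 2092-09-07: counting 577 days forward gives 2094-04-07.

2094-04-07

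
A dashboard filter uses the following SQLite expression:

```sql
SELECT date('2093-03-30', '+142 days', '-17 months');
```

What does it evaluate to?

2092-03-19

Applying '+142 days' to 2093-03-30: counting 142 days forward gives 2093-08-19.
Adding -17 months to 2093-08-19 gives 2092-03-19.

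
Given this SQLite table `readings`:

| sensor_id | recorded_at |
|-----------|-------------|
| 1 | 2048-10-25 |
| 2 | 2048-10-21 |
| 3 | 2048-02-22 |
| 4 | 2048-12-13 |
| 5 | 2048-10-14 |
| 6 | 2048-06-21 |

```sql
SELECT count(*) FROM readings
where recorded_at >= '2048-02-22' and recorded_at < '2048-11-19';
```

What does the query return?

5

Rows in [2048-02-22, 2048-11-19): 2048-10-25, 2048-10-21, 2048-02-22, 2048-10-14, 2048-06-21 → 5 rows.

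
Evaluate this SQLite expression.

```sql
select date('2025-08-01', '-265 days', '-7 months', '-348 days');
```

2023-04-27

Applying '-265 days' to 2025-08-01: counting 265 days back gives 2024-11-09.
Adding -7 months to 2024-11-09 gives 2024-04-09.
Applying '-348 days' to 2024-04-09: counting 348 days back gives 2023-04-27.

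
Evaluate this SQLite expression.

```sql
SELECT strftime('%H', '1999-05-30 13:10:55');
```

`%H` extracts the 2-digit hour (00-23): 13.

13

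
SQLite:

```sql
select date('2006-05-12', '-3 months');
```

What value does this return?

Adding -3 months to 2006-05-12 gives 2006-02-12.

2006-02-12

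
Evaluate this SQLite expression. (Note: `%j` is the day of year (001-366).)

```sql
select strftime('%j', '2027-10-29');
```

Day-of-year for 2027-10-29: days since 2027-01-01 inclusive = 302, zero-padded to 302.

302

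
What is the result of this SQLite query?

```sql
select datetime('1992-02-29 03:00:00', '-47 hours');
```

1992-02-27 04:00:00

-47 hours from 1992-02-29 03:00:00 is 1992-02-27 04:00:00 (crosses midnight).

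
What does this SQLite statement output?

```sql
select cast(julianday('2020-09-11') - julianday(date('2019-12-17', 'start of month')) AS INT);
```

285

`start of month` rewinds 2019-12-17 to 2019-12-01.
30 days remain in December 2019 after the 1st (31 − 1).
Full months from January 2020 through August 2020 contribute their day counts.
Then 11 days into September 2020.
Total: 30 + 31 + 29 + 31 + 30 + 31 + 30 + 31 + 31 + 11 = 285.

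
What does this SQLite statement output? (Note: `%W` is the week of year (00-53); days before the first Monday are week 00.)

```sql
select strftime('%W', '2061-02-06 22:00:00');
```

05

2061-02-06 is a Sunday. SQLite's %W counts Mondays since the year started; the result is 05.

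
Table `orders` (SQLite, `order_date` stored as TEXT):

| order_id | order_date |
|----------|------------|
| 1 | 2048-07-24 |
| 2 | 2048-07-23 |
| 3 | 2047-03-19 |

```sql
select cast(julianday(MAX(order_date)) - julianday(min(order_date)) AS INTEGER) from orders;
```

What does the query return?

493

MIN = 2047-03-19, MAX = 2048-07-24.
12 days remain in March 2047 after the 19th (31 − 19).
Full months from April 2047 through June 2048 contribute their day counts.
Then 24 days into July 2048.
Total: 12 + 30 + 31 + 30 + 31 + 31 + 30 + 31 + 30 + 31 + 31 + 29 + 31 + 30 + 31 + 30 + 24 = 493.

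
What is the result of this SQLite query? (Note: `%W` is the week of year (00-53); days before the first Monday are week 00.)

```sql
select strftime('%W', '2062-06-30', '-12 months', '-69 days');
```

16

First apply '-12 months', '-69 days': 2062-06-30 → 2061-04-22.
2061-04-22 is a Friday. SQLite's %W counts Mondays since the year started; the result is 16.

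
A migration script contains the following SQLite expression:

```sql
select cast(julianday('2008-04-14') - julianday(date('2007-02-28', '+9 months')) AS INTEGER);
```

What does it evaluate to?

138

Adding +9 months to 2007-02-28 gives 2007-11-28.
2 days remain in November 2007 after the 28th (30 − 28).
December 2007: 31 days.
January 2008: 31 days.
February 2008: 29 days (leap year).
March 2008: 31 days.
Then 14 days into April 2008.
Total: 2 + 31 + 31 + 29 + 31 + 14 = 138.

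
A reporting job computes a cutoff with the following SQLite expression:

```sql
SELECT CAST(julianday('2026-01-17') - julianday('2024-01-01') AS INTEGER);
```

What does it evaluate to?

747

30 days remain in January 2024 after the 1st (31 − 1).
Full months from February 2024 through December 2025 contribute their day counts.
Then 17 days into January 2026.
Total: 30 + 29 + 31 + 30 + 31 + 30 + 31 + 31 + 30 + 31 + 30 + 31 + 31 + 28 + 31 + 30 + 31 + 30 + 31 + 31 + 30 + 31 + 30 + 31 + 17 = 747.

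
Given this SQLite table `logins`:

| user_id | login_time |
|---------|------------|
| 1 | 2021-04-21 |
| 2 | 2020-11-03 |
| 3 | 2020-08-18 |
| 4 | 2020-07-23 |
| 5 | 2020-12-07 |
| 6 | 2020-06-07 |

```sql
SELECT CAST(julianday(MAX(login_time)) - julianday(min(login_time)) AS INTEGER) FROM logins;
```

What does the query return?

MIN = 2020-06-07, MAX = 2021-04-21.
23 days remain in June 2020 after the 7th (30 − 7).
Full months from July 2020 through March 2021 contribute their day counts.
Then 21 days into April 2021.
Total: 23 + 31 + 31 + 30 + 31 + 30 + 31 + 31 + 28 + 31 + 21 = 318.

318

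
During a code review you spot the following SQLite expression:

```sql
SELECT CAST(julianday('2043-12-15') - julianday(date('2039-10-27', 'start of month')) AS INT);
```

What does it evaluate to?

1536

`start of month` rewinds 2039-10-27 to 2039-10-01.
30 days remain in October 2039 after the 1st (31 − 1).
Full months from November 2039 through November 2043 contribute their day counts.
Then 15 days into December 2043.
Total: 30 + 30 + 31 + 31 + 29 + 31 + 30 + 31 + 30 + 31 + 31 + 30 + 31 + 30 + 31 + 31 + 28 + 31 + 30 + 31 + 30 + 31 + 31 + 30 + 31 + 30 + 31 + 31 + 28 + 31 + 30 + 31 + 30 + 31 + 31 + 30 + 31 + 30 + 31 + 31 + 28 + 31 + 30 + 31 + 30 + 31 + 31 + 30 + 31 + 30 + 15 = 1536.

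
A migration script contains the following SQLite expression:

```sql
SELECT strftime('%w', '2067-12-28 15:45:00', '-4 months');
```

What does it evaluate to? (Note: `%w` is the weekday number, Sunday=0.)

First apply '-4 months': 2067-12-28 15:45:00 → 2067-08-28 15:45:00.
2067-08-28 is a Sunday; with Sunday=0 that is 0.

0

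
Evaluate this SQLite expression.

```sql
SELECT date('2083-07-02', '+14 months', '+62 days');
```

Adding +14 months to 2083-07-02 gives 2084-09-02.
Applying '+62 days' to 2084-09-02: counting 62 days forward gives 2084-11-03.

2084-11-03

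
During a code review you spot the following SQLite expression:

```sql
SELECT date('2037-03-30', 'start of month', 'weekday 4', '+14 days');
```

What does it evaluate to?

`start of month` rewinds 2037-03-30 to 2037-03-01.
`weekday 4` advances to the next Thursday; 2037-03-01 is a Sunday, so it moves forward to 2037-03-05.
Advancing 14 more days within March lands on 2037-03-19.

2037-03-19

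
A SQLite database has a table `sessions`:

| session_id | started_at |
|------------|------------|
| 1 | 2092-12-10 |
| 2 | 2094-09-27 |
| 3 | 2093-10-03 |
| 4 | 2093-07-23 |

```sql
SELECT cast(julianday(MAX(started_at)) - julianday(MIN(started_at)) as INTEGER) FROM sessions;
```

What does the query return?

656

MIN = 2092-12-10, MAX = 2094-09-27.
21 days remain in December 2092 after the 10th (31 − 10).
Full months from January 2093 through August 2094 contribute their day counts.
Then 27 days into September 2094.
Total: 21 + 31 + 28 + 31 + 30 + 31 + 30 + 31 + 31 + 30 + 31 + 30 + 31 + 31 + 28 + 31 + 30 + 31 + 30 + 31 + 31 + 27 = 656.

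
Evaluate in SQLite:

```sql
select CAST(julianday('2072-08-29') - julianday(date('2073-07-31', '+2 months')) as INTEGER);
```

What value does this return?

-398

Adding +2 months to 2073-07-31 targets 2073-09-31. September 2073 has only 30 days, so SQLite normalizes the 1-day overflow forward to 2073-10-01.
2 days remain in August 2072 after the 29th (31 − 29).
Full months from September 2072 through September 2073 contribute their day counts.
Then 1 day into October 2073.
Total: 2 + 30 + 31 + 30 + 31 + 31 + 28 + 31 + 30 + 31 + 30 + 31 + 31 + 30 + 1 = 398.
The subtraction is earlier − later, so the result is −398 → -398.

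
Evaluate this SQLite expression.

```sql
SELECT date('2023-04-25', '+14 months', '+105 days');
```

Adding +14 months to 2023-04-25 gives 2024-06-25.
Applying '+105 days' to 2024-06-25: counting 105 days forward gives 2024-10-08.

2024-10-08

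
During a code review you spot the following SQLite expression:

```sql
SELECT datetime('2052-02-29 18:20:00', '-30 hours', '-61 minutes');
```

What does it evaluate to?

-30 hours from 2052-02-29 18:20:00 is 2052-02-28 12:20:00 (crosses midnight).
61 minutes = 1h 1m; -61 minutes from 2052-02-28 12:20:00 is 2052-02-28 11:19:00.

2052-02-28 11:19:00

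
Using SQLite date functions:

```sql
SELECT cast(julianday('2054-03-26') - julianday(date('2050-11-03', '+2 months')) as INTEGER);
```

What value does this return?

Adding +2 months to 2050-11-03 gives 2051-01-03.
28 days remain in January 2051 after the 3rd (31 − 3).
Full months from February 2051 through February 2054 contribute their day counts.
Then 26 days into March 2054.
Total: 28 + 28 + 31 + 30 + 31 + 30 + 31 + 31 + 30 + 31 + 30 + 31 + 31 + 29 + 31 + 30 + 31 + 30 + 31 + 31 + 30 + 31 + 30 + 31 + 31 + 28 + 31 + 30 + 31 + 30 + 31 + 31 + 30 + 31 + 30 + 31 + 31 + 28 + 26 = 1178.

1178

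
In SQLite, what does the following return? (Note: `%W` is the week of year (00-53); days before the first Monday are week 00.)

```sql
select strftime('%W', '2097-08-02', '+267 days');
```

16

First apply '+267 days': 2097-08-02 → 2098-04-26.
2098-04-26 is a Saturday. SQLite's %W counts Mondays since the year started; the result is 16.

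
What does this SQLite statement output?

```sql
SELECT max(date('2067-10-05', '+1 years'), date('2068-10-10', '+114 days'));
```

2069-02-01

date('2067-10-05', '+1 years') → 2068-10-05.
date('2068-10-10', '+114 days') → 2069-02-01.
Later of the two is 2069-02-01.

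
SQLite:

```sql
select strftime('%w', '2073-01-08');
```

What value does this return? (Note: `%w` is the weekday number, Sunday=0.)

0

2073-01-08 is a Sunday; with Sunday=0 that is 0.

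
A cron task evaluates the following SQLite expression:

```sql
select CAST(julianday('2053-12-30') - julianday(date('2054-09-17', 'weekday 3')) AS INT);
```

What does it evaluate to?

`weekday 3` advances to the next Wednesday; 2054-09-17 is a Thursday, so it moves forward to 2054-09-23.
1 day remains in December 2053 after the 30th (31 − 30).
Full months from January 2054 through August 2054 contribute their day counts.
Then 23 days into September 2054.
Total: 1 + 31 + 28 + 31 + 30 + 31 + 30 + 31 + 31 + 23 = 267.
The subtraction is earlier − later, so the result is −267 → -267.

-267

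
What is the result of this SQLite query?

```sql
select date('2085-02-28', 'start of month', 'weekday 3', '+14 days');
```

`start of month` rewinds 2085-02-28 to 2085-02-01.
`weekday 3` advances to the next Wednesday; 2085-02-01 is a Thursday, so it moves forward to 2085-02-07.
Advancing 14 more days within February lands on 2085-02-21.

2085-02-21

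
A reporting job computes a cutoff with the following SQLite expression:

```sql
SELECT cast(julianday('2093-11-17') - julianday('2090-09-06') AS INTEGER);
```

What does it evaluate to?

24 days remain in September 2090 after the 6th (30 − 6).
Full months from October 2090 through October 2093 contribute their day counts.
Then 17 days into November 2093.
Total: 24 + 31 + 30 + 31 + 31 + 28 + 31 + 30 + 31 + 30 + 31 + 31 + 30 + 31 + 30 + 31 + 31 + 29 + 31 + 30 + 31 + 30 + 31 + 31 + 30 + 31 + 30 + 31 + 31 + 28 + 31 + 30 + 31 + 30 + 31 + 31 + 30 + 31 + 17 = 1168.

1168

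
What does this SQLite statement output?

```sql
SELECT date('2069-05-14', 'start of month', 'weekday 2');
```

`start of month` rewinds 2069-05-14 to 2069-05-01.
`weekday 2` advances to the next Tuesday; 2069-05-01 is a Wednesday, so it moves forward to 2069-05-07.

2069-05-07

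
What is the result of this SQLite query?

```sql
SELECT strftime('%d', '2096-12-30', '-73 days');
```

18

First apply '-73 days': 2096-12-30 → 2096-10-18.
`%d` extracts the 2-digit day of month: 18.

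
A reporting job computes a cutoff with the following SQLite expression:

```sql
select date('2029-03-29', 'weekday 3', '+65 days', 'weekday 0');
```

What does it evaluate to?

`weekday 3` advances to the next Wednesday; 2029-03-29 is a Thursday, so it moves forward to 2029-04-04.
Applying '+65 days' to 2029-04-04: counting 65 days forward gives 2029-06-08.
`weekday 0` advances to the next Sunday; 2029-06-08 is a Friday, so it moves forward to 2029-06-10.

2029-06-10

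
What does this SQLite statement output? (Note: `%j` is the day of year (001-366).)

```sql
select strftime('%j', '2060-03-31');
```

Day-of-year for 2060-03-31: days since 2060-01-01 inclusive = 91, zero-padded to 091.

091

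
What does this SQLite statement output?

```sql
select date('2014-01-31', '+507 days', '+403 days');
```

2016-07-29

Applying '+507 days' to 2014-01-31: counting 507 days forward gives 2015-06-22.
Applying '+403 days' to 2015-06-22: counting 403 days forward gives 2016-07-29.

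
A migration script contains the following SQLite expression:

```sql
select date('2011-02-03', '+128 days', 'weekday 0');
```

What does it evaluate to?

Applying '+128 days' to 2011-02-03: counting 128 days forward gives 2011-06-11.
`weekday 0` advances to the next Sunday; 2011-06-11 is a Saturday, so it moves forward to 2011-06-12.

2011-06-12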